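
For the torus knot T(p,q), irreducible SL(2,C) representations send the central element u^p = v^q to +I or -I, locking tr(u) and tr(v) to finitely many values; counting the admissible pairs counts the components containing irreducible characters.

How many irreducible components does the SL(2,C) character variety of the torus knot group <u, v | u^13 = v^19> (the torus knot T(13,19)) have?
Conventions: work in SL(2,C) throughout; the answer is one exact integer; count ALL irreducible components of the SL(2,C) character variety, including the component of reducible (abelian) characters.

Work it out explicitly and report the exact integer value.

109

For T(13,19): irreducibility forces the central element u^13 = v^19 to one of +I, -I.
On an irreducible component, tr(u) is locked at 2*cos(pi*alpha/13) for some alpha in 1..12, and tr(v) at 2*cos(pi*beta/19) for some beta in 1..18.
u^13 = (-1)^alpha I and v^19 = (-1)^beta I must agree, so alpha and beta have equal parity.
Enumerate parity-matched pairs: 6*9 odd-odd plus 6*9 even-even gives 108.
That is 108 components of irreducible characters, and with the reducible (abelian) component the total is 109.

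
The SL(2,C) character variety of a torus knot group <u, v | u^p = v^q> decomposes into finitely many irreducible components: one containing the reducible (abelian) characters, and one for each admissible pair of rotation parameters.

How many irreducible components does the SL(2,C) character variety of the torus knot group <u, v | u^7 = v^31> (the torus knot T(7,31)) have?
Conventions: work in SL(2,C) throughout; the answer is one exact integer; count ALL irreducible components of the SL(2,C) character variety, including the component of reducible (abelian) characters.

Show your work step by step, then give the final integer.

For T(7,31): irreducibility forces the central element u^7 = v^31 to one of +I, -I.
On an irreducible component, tr(u) is locked at 2*cos(pi*alpha/7) for some alpha in 1..6, and tr(v) at 2*cos(pi*beta/31) for some beta in 1..30.
u^7 = (-1)^alpha I and v^31 = (-1)^beta I must agree, so alpha and beta have equal parity.
count pairs: odd alpha (3 choices) x odd beta (15), plus even alpha (3) x even beta (15): 3*15 + 3*15 = 90.
components with irreducible characters: 90; plus the single component of reducible (abelian) characters: total 91.

91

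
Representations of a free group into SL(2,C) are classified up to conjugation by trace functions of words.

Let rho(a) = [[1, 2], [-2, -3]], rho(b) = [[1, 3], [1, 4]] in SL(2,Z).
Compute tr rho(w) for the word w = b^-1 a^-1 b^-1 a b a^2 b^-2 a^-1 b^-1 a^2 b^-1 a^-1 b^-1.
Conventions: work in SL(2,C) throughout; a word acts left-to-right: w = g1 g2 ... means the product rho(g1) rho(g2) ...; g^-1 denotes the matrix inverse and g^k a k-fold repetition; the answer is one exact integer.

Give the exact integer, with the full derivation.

248213998

rho(b^-1) = [[4, -3], [-1, 1]]
... * rho(a^-1) = [[-3, -2], [2, 1]]  ->  [[-18, -11], [5, 3]]
... * rho(b^-1) = [[4, -3], [-1, 1]]  ->  [[-61, 43], [17, -12]]
... * rho(a) = [[1, 2], [-2, -3]]  ->  [[-147, -251], [41, 70]]
... * rho(b) = [[1, 3], [1, 4]]  ->  [[-398, -1445], [111, 403]]
... * rho(a) = [[1, 2], [-2, -3]]  ->  [[2492, 3539], [-695, -987]]
... * rho(a) = [[1, 2], [-2, -3]]  ->  [[-4586, -5633], [1279, 1571]]
... * rho(b^-1) = [[4, -3], [-1, 1]]  ->  [[-12711, 8125], [3545, -2266]]
... * rho(b^-1) = [[4, -3], [-1, 1]]  ->  [[-58969, 46258], [16446, -12901]]
... * rho(a^-1) = [[-3, -2], [2, 1]]  ->  [[269423, 164196], [-75140, -45793]]
... * rho(b^-1) = [[4, -3], [-1, 1]]  ->  [[913496, -644073], [-254767, 179627]]
... * rho(a) = [[1, 2], [-2, -3]]  ->  [[2201642, 3759211], [-614021, -1048415]]
... * rho(a) = [[1, 2], [-2, -3]]  ->  [[-5316780, -6874349], [1482809, 1917203]]
... * rho(b^-1) = [[4, -3], [-1, 1]]  ->  [[-14392771, 9075991], [4014033, -2531224]]
... * rho(a^-1) = [[-3, -2], [2, 1]]  ->  [[61330295, 37861533], [-17104547, -10559290]]
... * rho(b^-1) = [[4, -3], [-1, 1]]  ->  [[207459647, -146129352], [-57858898, 40754351]]
tr = 207459647 + 40754351 = 248213998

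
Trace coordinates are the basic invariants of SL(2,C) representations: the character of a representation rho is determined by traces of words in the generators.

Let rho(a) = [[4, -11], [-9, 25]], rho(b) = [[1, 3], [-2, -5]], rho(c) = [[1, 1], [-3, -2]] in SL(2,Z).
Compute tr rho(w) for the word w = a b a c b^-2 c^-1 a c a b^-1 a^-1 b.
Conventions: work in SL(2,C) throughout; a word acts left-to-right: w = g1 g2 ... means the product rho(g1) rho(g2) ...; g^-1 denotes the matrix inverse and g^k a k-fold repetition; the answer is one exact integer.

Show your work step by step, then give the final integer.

2115000202

rho(a) = [[4, -11], [-9, 25]]
... * rho(b) = [[1, 3], [-2, -5]]  ->  [[26, 67], [-59, -152]]
... * rho(a) = [[4, -11], [-9, 25]]  ->  [[-499, 1389], [1132, -3151]]
... * rho(c) = [[1, 1], [-3, -2]]  ->  [[-4666, -3277], [10585, 7434]]
... * rho(b^-1) = [[-5, -3], [2, 1]]  ->  [[16776, 10721], [-38057, -24321]]
... * rho(b^-1) = [[-5, -3], [2, 1]]  ->  [[-62438, -39607], [141643, 89850]]
... * rho(c^-1) = [[-2, -1], [3, 1]]  ->  [[6055, 22831], [-13736, -51793]]
... * rho(a) = [[4, -11], [-9, 25]]  ->  [[-181259, 504170], [411193, -1143729]]
... * rho(c) = [[1, 1], [-3, -2]]  ->  [[-1693769, -1189599], [3842380, 2698651]]
... * rho(a) = [[4, -11], [-9, 25]]  ->  [[3931315, -11108516], [-8918339, 25200095]]
... * rho(b^-1) = [[-5, -3], [2, 1]]  ->  [[-41873607, -22902461], [94991885, 51955112]]
... * rho(a^-1) = [[25, 11], [9, 4]]  ->  [[-1252962324, -552219521], [2842393133, 1252731183]]
... * rho(b) = [[1, 3], [-2, -5]]  ->  [[-148523282, -997789367], [336930767, 2263523484]]
tr = -148523282 + 2263523484 = 2115000202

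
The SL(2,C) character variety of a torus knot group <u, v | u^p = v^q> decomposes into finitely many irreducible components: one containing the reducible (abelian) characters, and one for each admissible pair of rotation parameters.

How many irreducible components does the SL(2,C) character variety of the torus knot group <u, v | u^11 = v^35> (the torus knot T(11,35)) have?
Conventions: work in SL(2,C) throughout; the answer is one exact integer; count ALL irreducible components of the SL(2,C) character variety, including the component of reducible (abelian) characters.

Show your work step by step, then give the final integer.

In the torus knot group T(11,35), u^11 = v^35 is central, so an irreducible representation sends it to +I or -I (Schur).
This locks tr(u) to 2*cos(pi*alpha/11), alpha in 1..10, and tr(v) to 2*cos(pi*beta/35), beta in 1..34, on each component of irreducible characters.
Consistency of u^11 = (-1)^alpha I with v^35 = (-1)^beta I forces alpha = beta (mod 2).
Counting: 5 odd alphas x 17 odd betas + 5 even alphas x 17 even betas = 85 + 85 = 170.
Total: 170 irreducible-character components + 1 reducible (abelian) component = 171.

171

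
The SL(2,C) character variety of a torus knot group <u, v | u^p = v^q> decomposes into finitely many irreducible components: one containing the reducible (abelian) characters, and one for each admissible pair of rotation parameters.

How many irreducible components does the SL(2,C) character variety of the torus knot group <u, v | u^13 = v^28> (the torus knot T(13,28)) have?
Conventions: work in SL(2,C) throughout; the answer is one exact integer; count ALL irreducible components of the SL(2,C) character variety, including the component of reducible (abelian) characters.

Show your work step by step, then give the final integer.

For T(13,28): irreducibility forces the central element u^13 = v^28 to one of +I, -I.
So on each irreducible component the traces are pinned: tr(u) = 2*cos(pi*alpha/13) with 1 <= alpha <= 12, tr(v) = 2*cos(pi*beta/28) with 1 <= beta <= 27.
u^13 = (-1)^alpha I and v^28 = (-1)^beta I must agree, so alpha and beta have equal parity.
Counting: 6 odd alphas x 14 odd betas + 6 even alphas x 13 even betas = 84 + 78 = 162.
components with irreducible characters: 162; plus the single component of reducible (abelian) characters: total 163.

163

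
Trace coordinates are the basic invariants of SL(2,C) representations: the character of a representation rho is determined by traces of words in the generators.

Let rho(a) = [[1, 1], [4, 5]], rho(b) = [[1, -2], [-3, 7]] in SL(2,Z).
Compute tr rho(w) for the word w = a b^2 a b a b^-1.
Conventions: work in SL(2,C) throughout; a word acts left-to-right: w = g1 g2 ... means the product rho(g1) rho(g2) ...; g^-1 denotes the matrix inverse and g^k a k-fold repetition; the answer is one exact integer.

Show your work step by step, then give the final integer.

rho(a) = [[1, 1], [4, 5]]
... * rho(b) = [[1, -2], [-3, 7]]  ->  [[-2, 5], [-11, 27]]
... * rho(b) = [[1, -2], [-3, 7]]  ->  [[-17, 39], [-92, 211]]
... * rho(a) = [[1, 1], [4, 5]]  ->  [[139, 178], [752, 963]]
... * rho(b) = [[1, -2], [-3, 7]]  ->  [[-395, 968], [-2137, 5237]]
... * rho(a) = [[1, 1], [4, 5]]  ->  [[3477, 4445], [18811, 24048]]
... * rho(b^-1) = [[7, 2], [3, 1]]  ->  [[37674, 11399], [203821, 61670]]
tr = 37674 + 61670 = 99344

99344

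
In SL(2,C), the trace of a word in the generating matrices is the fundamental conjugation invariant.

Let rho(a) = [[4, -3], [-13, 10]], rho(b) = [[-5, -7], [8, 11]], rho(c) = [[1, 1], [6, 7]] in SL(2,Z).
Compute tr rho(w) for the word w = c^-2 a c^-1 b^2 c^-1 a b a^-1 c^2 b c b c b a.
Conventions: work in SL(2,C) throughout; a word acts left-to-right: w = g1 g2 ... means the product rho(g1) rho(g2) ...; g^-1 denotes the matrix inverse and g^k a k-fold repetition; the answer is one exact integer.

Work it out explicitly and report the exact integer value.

1190053731711515

rho(c^-1) = [[7, -1], [-6, 1]]
... * rho(c^-1) = [[7, -1], [-6, 1]]  ->  [[55, -8], [-48, 7]]
... * rho(a) = [[4, -3], [-13, 10]]  ->  [[324, -245], [-283, 214]]
... * rho(c^-1) = [[7, -1], [-6, 1]]  ->  [[3738, -569], [-3265, 497]]
... * rho(b) = [[-5, -7], [8, 11]]  ->  [[-23242, -32425], [20301, 28322]]
... * rho(b) = [[-5, -7], [8, 11]]  ->  [[-143190, -193981], [125071, 169435]]
... * rho(c^-1) = [[7, -1], [-6, 1]]  ->  [[161556, -50791], [-141113, 44364]]
... * rho(a) = [[4, -3], [-13, 10]]  ->  [[1306507, -992578], [-1141184, 866979]]
... * rho(b) = [[-5, -7], [8, 11]]  ->  [[-14473159, -20063907], [12641752, 17525057]]
... * rho(a^-1) = [[10, 3], [13, 4]]  ->  [[-405562381, -123675105], [354243261, 108025484]]
... * rho(c) = [[1, 1], [6, 7]]  ->  [[-1147613011, -1271288116], [1002396165, 1110421649]]
... * rho(c) = [[1, 1], [6, 7]]  ->  [[-8775341707, -10046629823], [7664926059, 8775347708]]
... * rho(b) = [[-5, -7], [8, 11]]  ->  [[-36496330049, -49085536104], [31878151369, 42874342375]]
... * rho(c) = [[1, 1], [6, 7]]  ->  [[-331009546673, -380095082777], [289124205619, 331998547994]]
... * rho(b) = [[-5, -7], [8, 11]]  ->  [[-1385712928851, -1863979083836], [1210367355857, 1628114588601]]
... * rho(c) = [[1, 1], [6, 7]]  ->  [[-12569587431867, -14433566515703], [10979054887463, 12607169476064]]
... * rho(b) = [[-5, -7], [8, 11]]  ->  [[-52620594966289, -70782119649664], [45962081371197, 61825480024463]]
... * rho(a) = [[4, -3], [-13, 10]]  ->  [[709685175580476, -549959411597773], [-619882914833231, 480368556131039]]
tr = 709685175580476 + 480368556131039 = 1190053731711515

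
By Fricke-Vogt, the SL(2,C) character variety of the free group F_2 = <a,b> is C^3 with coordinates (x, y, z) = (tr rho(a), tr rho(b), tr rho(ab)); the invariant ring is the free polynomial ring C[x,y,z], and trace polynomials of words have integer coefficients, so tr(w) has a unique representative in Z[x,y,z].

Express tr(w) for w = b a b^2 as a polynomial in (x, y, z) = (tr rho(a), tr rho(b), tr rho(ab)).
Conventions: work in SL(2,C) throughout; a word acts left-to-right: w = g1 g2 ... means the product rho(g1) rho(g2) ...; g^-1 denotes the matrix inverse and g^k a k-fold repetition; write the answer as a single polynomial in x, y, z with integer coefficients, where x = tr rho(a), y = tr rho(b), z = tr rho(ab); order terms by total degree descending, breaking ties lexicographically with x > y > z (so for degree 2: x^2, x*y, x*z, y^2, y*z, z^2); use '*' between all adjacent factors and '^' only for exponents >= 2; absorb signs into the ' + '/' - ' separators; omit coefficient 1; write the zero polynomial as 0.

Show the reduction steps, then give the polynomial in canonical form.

trace(b a b) = trace(b) trace(a b) - trace(a)  (reduce the b square) = y*z - x
trace(b a b^2) = trace(b) trace(b a b) - trace(b a)  (reduce the b square) = y^2*z - x*y - z

y^2*z - x*y - z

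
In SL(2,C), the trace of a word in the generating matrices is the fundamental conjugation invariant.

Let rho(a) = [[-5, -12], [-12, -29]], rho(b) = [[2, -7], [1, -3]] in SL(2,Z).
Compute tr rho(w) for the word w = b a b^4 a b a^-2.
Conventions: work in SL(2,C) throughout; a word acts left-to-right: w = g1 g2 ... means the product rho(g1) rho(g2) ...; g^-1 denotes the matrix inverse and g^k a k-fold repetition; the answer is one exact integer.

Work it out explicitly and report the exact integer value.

92665298

rho(b) = [[2, -7], [1, -3]]
... * rho(a) = [[-5, -12], [-12, -29]]  ->  [[74, 179], [31, 75]]
... * rho(b) = [[2, -7], [1, -3]]  ->  [[327, -1055], [137, -442]]
... * rho(b) = [[2, -7], [1, -3]]  ->  [[-401, 876], [-168, 367]]
... * rho(b) = [[2, -7], [1, -3]]  ->  [[74, 179], [31, 75]]
... * rho(b) = [[2, -7], [1, -3]]  ->  [[327, -1055], [137, -442]]
... * rho(a) = [[-5, -12], [-12, -29]]  ->  [[11025, 26671], [4619, 11174]]
... * rho(b) = [[2, -7], [1, -3]]  ->  [[48721, -157188], [20412, -65855]]
... * rho(a^-1) = [[-29, 12], [12, -5]]  ->  [[-3299165, 1370592], [-1382208, 574219]]
... * rho(a^-1) = [[-29, 12], [12, -5]]  ->  [[112122889, -46442940], [46974660, -19457591]]
tr = 112122889 + -19457591 = 92665298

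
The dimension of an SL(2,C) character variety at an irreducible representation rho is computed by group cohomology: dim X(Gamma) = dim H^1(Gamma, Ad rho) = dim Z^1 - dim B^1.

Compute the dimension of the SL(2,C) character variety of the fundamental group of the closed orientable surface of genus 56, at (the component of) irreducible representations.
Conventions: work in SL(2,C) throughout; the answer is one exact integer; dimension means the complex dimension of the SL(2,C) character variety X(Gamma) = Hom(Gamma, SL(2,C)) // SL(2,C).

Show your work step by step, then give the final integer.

330

Gamma = pi_1(Sigma_56) = < a_1, b_1, ..., a_56, b_56 | prod [a_i, b_i] > has 2g = 112 generators and 1 relator.
Before the relator condition, cocycle space has dim 3*112 = 336.
H^2 = coker(d_2) is dual to H^0 = 0 at irreducible rho (Poincare duality), so d_2 is onto: dim Z^1 = 333.
Coboundaries contribute dim B^1 = 3 (injective at irreducible rho).
dim X = dim H^1 = 333 - 3 = 330.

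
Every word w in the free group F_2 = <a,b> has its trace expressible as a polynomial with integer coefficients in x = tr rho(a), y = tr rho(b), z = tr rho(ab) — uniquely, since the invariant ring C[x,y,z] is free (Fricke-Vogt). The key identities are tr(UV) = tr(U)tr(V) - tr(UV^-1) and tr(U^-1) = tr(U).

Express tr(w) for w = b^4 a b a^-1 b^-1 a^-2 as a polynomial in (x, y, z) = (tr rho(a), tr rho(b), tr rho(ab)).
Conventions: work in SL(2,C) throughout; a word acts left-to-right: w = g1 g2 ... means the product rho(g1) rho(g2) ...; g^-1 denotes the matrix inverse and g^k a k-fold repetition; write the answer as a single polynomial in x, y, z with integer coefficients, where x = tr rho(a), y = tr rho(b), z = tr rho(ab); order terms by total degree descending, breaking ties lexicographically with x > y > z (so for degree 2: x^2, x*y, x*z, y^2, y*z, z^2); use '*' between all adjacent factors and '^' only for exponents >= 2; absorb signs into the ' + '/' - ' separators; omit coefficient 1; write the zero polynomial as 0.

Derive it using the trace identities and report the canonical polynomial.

x^2*y^4*z^2 - x^3*y^3*z - x*y^5*z - x*y^3*z^3 + x^2*y^4 - 2*x^2*y^2*z^2 + 2*x^3*y*z + 4*x*y^3*z + 2*x*y*z^3 - 2*x^2*y^2 + y^2*z^2 - 5*x*y*z - y^2 - z^2 + 2

so trace(b a b) = trace(b) * trace(a b) - trace(a)  (reduce the b square) = y*z - x
reduce: trace(a b^3) = trace(b) * trace(b a b) - trace(b a)  (reduce the b square) = y^2*z - x*y - z
trace(b^3 a b) = trace(b) * trace(a b^3) - trace(a b^2)  (reduce the b square) = y^3*z - x*y^2 - 2*y*z + x
so trace(b^4 a b) = trace(b) * trace(b^3 a b) - trace(b^3 a)  (reduce the b square) = y^4*z - x*y^3 - 3*y^2*z + 2*x*y + z
trace(a b a b) = trace(a b) * trace(a b) - trace(1)  (split on a) = z^2 - 2
trace(a b a) = trace(a) * trace(b a) - trace(b)  (reduce the a square) = x*z - y
trace(a b a b^2) = trace(b) * trace(a b a b) - trace(a b a)  (reduce the b square) = y*z^2 - x*z - y
trace(b a b a b^2) = trace(b) * trace(a b a b^2) - trace(a b a b)  (reduce the b square) = y^2*z^2 - x*y*z - y^2 - z^2 + 2
reduce: trace(b^4 a b a) = trace(b) * trace(b a b a b^2) - trace(b a b a b)  (reduce the b square) = y^3*z^2 - x*y^2*z - y^3 - 2*y*z^2 + x*z + 3*y
trace(a^-1 b^4 a b) = trace(b^4 a b) * trace(a) - trace(b^4 a b a)  (eliminate a^-1) = x*y^4*z - x^2*y^3 - y^3*z^2 - 2*x*y^2*z + 2*x^2*y + y^3 + 2*y*z^2 - 3*y
trace(a^-1 b^4 a b a^-1) = trace(a^-1 b^4 a b) * trace(a) - trace(a^-1 b^4 a b a)  (eliminate a^-1) = x^2*y^4*z - x^3*y^3 - x*y^3*z^2 - 2*x^2*y^2*z - y^4*z + 2*x^3*y + 2*x*y^3 + 2*x*y*z^2 + 3*y^2*z - 5*x*y - z
so trace(a^-2 b^4 a b a^-1) = trace(a^-1 b^4 a b a^-1) * trace(a) - trace(a^-1 b^4 a b)  (eliminate a^-1) = x^3*y^4*z - x^4*y^3 - x^2*y^3*z^2 - 2*x^3*y^2*z - 2*x*y^4*z + 2*x^4*y + 3*x^2*y^3 + 2*x^2*y*z^2 + y^3*z^2 + 5*x*y^2*z - 7*x^2*y - y^3 - 2*y*z^2 - x*z + 3*y
trace(b^5 a b) = trace(b) * trace(b^4 a b) - trace(b^4 a)  (reduce the b square) = y^5*z - x*y^4 - 4*y^3*z + 3*x*y^2 + 3*y*z - x
trace(b^5 a b a) = trace(b) * trace(a b a b^4) - trace(a b a b^3)  (reduce the b square) = y^4*z^2 - x*y^3*z - y^4 - 3*y^2*z^2 + 2*x*y*z + 4*y^2 + z^2 - 2
trace(b^4 a b a^-1 b) = trace(b^5 a b) * trace(a) - trace(b^5 a b a)  (eliminate a^-1) = x*y^5*z - x^2*y^4 - y^4*z^2 - 3*x*y^3*z + 3*x^2*y^2 + y^4 + 3*y^2*z^2 + x*y*z - x^2 - 4*y^2 - z^2 + 2
trace(b^2) = trace(b) * trace(b) - trace(1)  (reduce the b square) = y^2 - 2
reduce: trace(a b^2 a) = trace(a) * trace(b^2 a) - trace(b^2)  (reduce the a square) = x*y*z - x^2 - y^2 + 2
so trace(a b^2 a b^2) = trace(b) * trace(a b^2 a b) - trace(a b^2 a)  (reduce the b square) = y^2*z^2 - 2*x*y*z + x^2 - 2
so trace(b^2 a b^2 a b) = trace(b) * trace(a b^2 a b^2) - trace(a b^2 a b)  (reduce the b square) = y^3*z^2 - 2*x*y^2*z + x^2*y - y*z^2 + x*z - y
trace(b a b^4 a b) = trace(b) * trace(b^2 a b^2 a b) - trace(b^2 a b^2 a)  (reduce the b square) = y^4*z^2 - 2*x*y^3*z + x^2*y^2 - 2*y^2*z^2 + 3*x*y*z - x^2 - y^2 + 2
trace(a b a b a b) = trace(b a b a) * trace(b a) - trace(a b)  (split on b) = z^3 - 3*z
so trace(a b a b a) = trace(a) * trace(b a b a) - trace(b a b)  (reduce the a square) = x*z^2 - y*z - x
trace(b a b a b a b) = trace(b) * trace(a b a b a b) - trace(a b a b a)  (reduce the b square) = y*z^3 - x*z^2 - 2*y*z + x
so trace(b a b a b a b^2) = trace(b) * trace(b a b a b a b) - trace(b a b a b a)  (reduce the b square) = y^2*z^3 - x*y*z^2 - 2*y^2*z - z^3 + x*y + 3*z
trace(b a b^4 a b a) = trace(b) * trace(b a b a b a b^2) - trace(b a b a b a b)  (reduce the b square) = y^3*z^3 - x*y^2*z^2 - 2*y^3*z - 2*y*z^3 + x*y^2 + x*z^2 + 5*y*z - x
reduce: trace(b^4 a b a^-1 b a) = trace(b a b^4 a b) * trace(a) - trace(b a b^4 a b a)  (eliminate a^-1) = x*y^4*z^2 - 2*x^2*y^3*z - y^3*z^3 + x^3*y^2 - x*y^2*z^2 + 3*x^2*y*z + 2*y^3*z + 2*y*z^3 - x^3 - 2*x*y^2 - x*z^2 - 5*y*z + 3*x
trace(b^4 a b a^-1 b a^-1) = trace(b^4 a b a^-1 b) * trace(a) - trace(b^4 a b a^-1 b a)  (eliminate a^-1) = x^2*y^5*z - x^3*y^4 - 2*x*y^4*z^2 - x^2*y^3*z + y^3*z^3 + 2*x^3*y^2 + x*y^4 + 4*x*y^2*z^2 - 2*x^2*y*z - 2*y^3*z - 2*y*z^3 - 2*x*y^2 + 5*y*z - x
so trace(a^-2 b^4 a b a^-1 b) = trace(b^4 a b a^-1 b a^-1) * trace(a) - trace(b^4 a b a^-1 b)  (eliminate a^-1) = x^3*y^5*z - x^4*y^4 - 2*x^2*y^4*z^2 - x^3*y^3*z - x*y^5*z + x*y^3*z^3 + 2*x^4*y^2 + 2*x^2*y^4 + 4*x^2*y^2*z^2 + y^4*z^2 - 2*x^3*y*z + x*y^3*z - 2*x*y*z^3 - 5*x^2*y^2 - y^4 - 3*y^2*z^2 + 4*x*y*z + 4*y^2 + z^2 - 2
so trace(b^4 a b a^-1 b^-1 a^-2) = trace(a^-2 b^4 a b a^-1) * trace(b) - trace(a^-2 b^4 a b a^-1 b)  (eliminate b^-1) = x^2*y^4*z^2 - x^3*y^3*z - x*y^5*z - x*y^3*z^3 + x^2*y^4 - 2*x^2*y^2*z^2 + 2*x^3*y*z + 4*x*y^3*z + 2*x*y*z^3 - 2*x^2*y^2 + y^2*z^2 - 5*x*y*z - y^2 - z^2 + 2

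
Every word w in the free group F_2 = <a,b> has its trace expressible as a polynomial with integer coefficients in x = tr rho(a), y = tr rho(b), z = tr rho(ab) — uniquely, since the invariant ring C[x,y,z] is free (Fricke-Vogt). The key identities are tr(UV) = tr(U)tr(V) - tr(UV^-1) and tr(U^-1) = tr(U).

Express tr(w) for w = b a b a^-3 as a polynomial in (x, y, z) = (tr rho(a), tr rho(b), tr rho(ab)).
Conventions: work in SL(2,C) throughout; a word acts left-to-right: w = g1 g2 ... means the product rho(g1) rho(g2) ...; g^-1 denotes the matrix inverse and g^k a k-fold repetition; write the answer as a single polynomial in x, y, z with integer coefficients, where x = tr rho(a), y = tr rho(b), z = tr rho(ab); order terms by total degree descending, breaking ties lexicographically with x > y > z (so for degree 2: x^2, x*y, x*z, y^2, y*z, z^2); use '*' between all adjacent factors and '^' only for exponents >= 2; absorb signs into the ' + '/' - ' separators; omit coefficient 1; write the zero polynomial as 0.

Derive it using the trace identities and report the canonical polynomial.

so tr(b a b) = tr(b) * tr(a b) - tr(a) = y*z - x
tr(b a b a) = tr(a b) * tr(a b) - tr(1) = z^2 - 2
tr(b a b a^-1) = tr(b a b) * tr(a) - tr(b a b a) = x*y*z - x^2 - z^2 + 2
reduce: tr(a^-2 b a b) = tr(b a b a^-1) * tr(a) - tr(b a b) = x^2*y*z - x^3 - x*z^2 - y*z + 3*x
tr(b a b a^-3) = tr(a^-2 b a b) * tr(a) - tr(a^-2 b a b a) = x^3*y*z - x^4 - x^2*z^2 - 2*x*y*z + 4*x^2 + z^2 - 2

x^3*y*z - x^4 - x^2*z^2 - 2*x*y*z + 4*x^2 + z^2 - 2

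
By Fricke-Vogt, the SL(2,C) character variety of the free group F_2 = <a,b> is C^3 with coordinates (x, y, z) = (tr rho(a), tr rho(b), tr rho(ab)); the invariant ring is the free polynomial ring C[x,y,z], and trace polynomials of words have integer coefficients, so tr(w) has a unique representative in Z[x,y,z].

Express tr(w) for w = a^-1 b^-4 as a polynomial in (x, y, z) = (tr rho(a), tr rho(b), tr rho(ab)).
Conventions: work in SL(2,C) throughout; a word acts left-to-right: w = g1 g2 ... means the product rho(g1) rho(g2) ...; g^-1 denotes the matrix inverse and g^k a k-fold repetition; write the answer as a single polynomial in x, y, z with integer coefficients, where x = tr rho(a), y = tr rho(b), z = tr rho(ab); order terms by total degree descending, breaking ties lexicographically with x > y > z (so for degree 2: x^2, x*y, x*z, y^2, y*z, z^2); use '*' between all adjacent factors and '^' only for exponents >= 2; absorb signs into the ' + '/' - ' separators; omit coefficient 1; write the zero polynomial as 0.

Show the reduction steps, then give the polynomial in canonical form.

y^3*z - x*y^2 - 2*y*z + x

trace(a^-1) = trace(a) = x
and trace(a^-1 b) = trace(b)*trace(a) - trace(b a) = x*y - z
and trace(b^-1 a^-1) = trace(a^-1)*trace(b) - trace(a^-1 b) = z
and trace(b^-1 a^-1 b^-1) = trace(b^-1 a^-1)*trace(b) - trace(b^-1 a^-1 b) = y*z - x
next, trace(b^-2 a^-1 b^-1) = trace(b^-1 a^-1 b^-1)*trace(b) - trace(b^-1 a^-1) = y^2*z - x*y - z
trace(a^-1 b^-4) = trace(b^-2 a^-1 b^-1)*trace(b) - trace(b^-2 a^-1) = y^3*z - x*y^2 - 2*y*z + x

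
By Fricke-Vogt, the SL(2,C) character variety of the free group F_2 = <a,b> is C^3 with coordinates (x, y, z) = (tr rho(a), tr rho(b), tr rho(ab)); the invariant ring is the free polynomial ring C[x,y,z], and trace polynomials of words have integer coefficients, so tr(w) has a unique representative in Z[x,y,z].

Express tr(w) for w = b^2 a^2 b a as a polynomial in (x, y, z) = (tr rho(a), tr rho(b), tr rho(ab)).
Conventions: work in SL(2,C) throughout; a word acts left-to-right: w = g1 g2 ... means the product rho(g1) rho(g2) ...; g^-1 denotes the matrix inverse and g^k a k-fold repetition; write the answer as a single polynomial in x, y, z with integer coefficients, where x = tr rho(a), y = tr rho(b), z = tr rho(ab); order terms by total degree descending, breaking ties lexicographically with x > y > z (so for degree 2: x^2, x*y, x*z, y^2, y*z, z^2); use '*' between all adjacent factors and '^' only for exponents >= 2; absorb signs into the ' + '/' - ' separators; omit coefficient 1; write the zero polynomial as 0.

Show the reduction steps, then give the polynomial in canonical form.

x*y*z^2 - x^2*z - y^2*z + z

use: trace(a b a b) = trace(b a)*trace(b a) - trace(1)  (split on b) = z^2 - 2
use: trace(a b a) = trace(a)*trace(b a) - trace(b)  (reduce the a square) = x*z - y
apply: trace(b a b^2 a) = trace(b)*trace(a b a b) - trace(a b a)  (reduce the b square) = y*z^2 - x*z - y
trace(a b^2) = trace(b)*trace(a b) - trace(a)  (reduce the b square) = y*z - x
trace(b a b^2) = trace(b)*trace(a b^2) - trace(a b)  (reduce the b square) = y^2*z - x*y - z
apply: trace(b^2 a^2 b a) = trace(a)*trace(b a b^2 a) - trace(b a b^2)  (reduce the a square) = x*y*z^2 - x^2*z - y^2*z + z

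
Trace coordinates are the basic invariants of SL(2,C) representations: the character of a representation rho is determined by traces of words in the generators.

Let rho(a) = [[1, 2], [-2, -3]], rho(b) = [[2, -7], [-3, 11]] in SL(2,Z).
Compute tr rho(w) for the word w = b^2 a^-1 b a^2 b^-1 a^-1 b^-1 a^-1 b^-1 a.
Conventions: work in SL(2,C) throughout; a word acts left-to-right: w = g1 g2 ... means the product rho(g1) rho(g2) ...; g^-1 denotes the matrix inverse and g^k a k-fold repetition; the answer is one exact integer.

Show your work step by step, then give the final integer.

-3938898

rho(b) = [[2, -7], [-3, 11]]
... * rho(b) = [[2, -7], [-3, 11]]  ->  [[25, -91], [-39, 142]]
... * rho(a^-1) = [[-3, -2], [2, 1]]  ->  [[-257, -141], [401, 220]]
... * rho(b) = [[2, -7], [-3, 11]]  ->  [[-91, 248], [142, -387]]
... * rho(a) = [[1, 2], [-2, -3]]  ->  [[-587, -926], [916, 1445]]
... * rho(a) = [[1, 2], [-2, -3]]  ->  [[1265, 1604], [-1974, -2503]]
... * rho(b^-1) = [[11, 7], [3, 2]]  ->  [[18727, 12063], [-29223, -18824]]
... * rho(a^-1) = [[-3, -2], [2, 1]]  ->  [[-32055, -25391], [50021, 39622]]
... * rho(b^-1) = [[11, 7], [3, 2]]  ->  [[-428778, -275167], [669097, 429391]]
... * rho(a^-1) = [[-3, -2], [2, 1]]  ->  [[736000, 582389], [-1148509, -908803]]
... * rho(b^-1) = [[11, 7], [3, 2]]  ->  [[9843167, 6316778], [-15360008, -9857169]]
... * rho(a) = [[1, 2], [-2, -3]]  ->  [[-2790389, 736000], [4354330, -1148509]]
tr = -2790389 + -1148509 = -3938898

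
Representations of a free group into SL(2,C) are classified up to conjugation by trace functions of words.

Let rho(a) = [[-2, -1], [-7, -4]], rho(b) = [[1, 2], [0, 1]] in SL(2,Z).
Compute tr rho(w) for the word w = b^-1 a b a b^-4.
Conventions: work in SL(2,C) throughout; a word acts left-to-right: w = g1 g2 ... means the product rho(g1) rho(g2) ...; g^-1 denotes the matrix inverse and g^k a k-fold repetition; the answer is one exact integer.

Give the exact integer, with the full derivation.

-1282

rho(b^-1) = [[1, -2], [0, 1]]
... * rho(a) = [[-2, -1], [-7, -4]]  ->  [[12, 7], [-7, -4]]
... * rho(b) = [[1, 2], [0, 1]]  ->  [[12, 31], [-7, -18]]
... * rho(a) = [[-2, -1], [-7, -4]]  ->  [[-241, -136], [140, 79]]
... * rho(b^-1) = [[1, -2], [0, 1]]  ->  [[-241, 346], [140, -201]]
... * rho(b^-1) = [[1, -2], [0, 1]]  ->  [[-241, 828], [140, -481]]
... * rho(b^-1) = [[1, -2], [0, 1]]  ->  [[-241, 1310], [140, -761]]
... * rho(b^-1) = [[1, -2], [0, 1]]  ->  [[-241, 1792], [140, -1041]]
tr = -241 + -1041 = -1282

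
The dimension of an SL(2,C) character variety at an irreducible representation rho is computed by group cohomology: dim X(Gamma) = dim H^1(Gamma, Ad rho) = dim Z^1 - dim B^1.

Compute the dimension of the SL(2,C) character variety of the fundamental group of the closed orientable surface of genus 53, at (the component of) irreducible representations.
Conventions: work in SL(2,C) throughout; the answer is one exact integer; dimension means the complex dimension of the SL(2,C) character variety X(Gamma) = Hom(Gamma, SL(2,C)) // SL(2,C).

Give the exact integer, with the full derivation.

312

pi_1 of the closed genus-53 surface has 106 generators bound by the single product-of-commutators relator.
Unconstrained cocycle data is one sl_2 vector per generator (318 dimensions), cut by the relator condition d_2(z) = 0.
H^2 = coker(d_2) is dual to H^0 = 0 at irreducible rho (Poincare duality), so d_2 is onto: dim Z^1 = 315.
Coboundaries contribute dim B^1 = 3 (injective at irreducible rho).
Hence dim X = 315 - 3 = 312.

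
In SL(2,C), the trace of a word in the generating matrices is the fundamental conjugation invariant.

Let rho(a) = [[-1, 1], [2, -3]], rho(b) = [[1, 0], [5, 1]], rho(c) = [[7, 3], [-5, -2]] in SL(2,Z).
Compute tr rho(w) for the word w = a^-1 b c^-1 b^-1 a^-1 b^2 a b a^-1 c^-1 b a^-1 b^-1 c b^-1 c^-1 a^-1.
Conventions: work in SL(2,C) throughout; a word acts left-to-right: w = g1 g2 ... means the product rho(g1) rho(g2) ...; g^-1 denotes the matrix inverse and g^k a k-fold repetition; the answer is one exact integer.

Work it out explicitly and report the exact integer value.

-17662614

rho(a^-1) = [[-3, -1], [-2, -1]]
... * rho(b) = [[1, 0], [5, 1]]  ->  [[-8, -1], [-7, -1]]
... * rho(c^-1) = [[-2, -3], [5, 7]]  ->  [[11, 17], [9, 14]]
... * rho(b^-1) = [[1, 0], [-5, 1]]  ->  [[-74, 17], [-61, 14]]
... * rho(a^-1) = [[-3, -1], [-2, -1]]  ->  [[188, 57], [155, 47]]
... * rho(b) = [[1, 0], [5, 1]]  ->  [[473, 57], [390, 47]]
... * rho(b) = [[1, 0], [5, 1]]  ->  [[758, 57], [625, 47]]
... * rho(a) = [[-1, 1], [2, -3]]  ->  [[-644, 587], [-531, 484]]
... * rho(b) = [[1, 0], [5, 1]]  ->  [[2291, 587], [1889, 484]]
... * rho(a^-1) = [[-3, -1], [-2, -1]]  ->  [[-8047, -2878], [-6635, -2373]]
... * rho(c^-1) = [[-2, -3], [5, 7]]  ->  [[1704, 3995], [1405, 3294]]
... * rho(b) = [[1, 0], [5, 1]]  ->  [[21679, 3995], [17875, 3294]]
... * rho(a^-1) = [[-3, -1], [-2, -1]]  ->  [[-73027, -25674], [-60213, -21169]]
... * rho(b^-1) = [[1, 0], [-5, 1]]  ->  [[55343, -25674], [45632, -21169]]
... * rho(c) = [[7, 3], [-5, -2]]  ->  [[515771, 217377], [425269, 179234]]
... * rho(b^-1) = [[1, 0], [-5, 1]]  ->  [[-571114, 217377], [-470901, 179234]]
... * rho(c^-1) = [[-2, -3], [5, 7]]  ->  [[2229113, 3234981], [1837972, 2667341]]
... * rho(a^-1) = [[-3, -1], [-2, -1]]  ->  [[-13157301, -5464094], [-10848598, -4505313]]
tr = -13157301 + -4505313 = -17662614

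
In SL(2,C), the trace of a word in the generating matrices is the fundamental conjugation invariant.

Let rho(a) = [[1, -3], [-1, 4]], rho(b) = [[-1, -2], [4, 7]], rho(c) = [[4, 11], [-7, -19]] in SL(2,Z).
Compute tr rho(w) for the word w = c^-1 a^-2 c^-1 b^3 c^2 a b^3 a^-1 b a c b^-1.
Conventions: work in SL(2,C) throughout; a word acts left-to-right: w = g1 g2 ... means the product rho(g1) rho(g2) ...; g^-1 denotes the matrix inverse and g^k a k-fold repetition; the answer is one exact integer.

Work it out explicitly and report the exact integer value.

40660088734307

rho(c^-1) = [[-19, -11], [7, 4]]
... * rho(a^-1) = [[4, 3], [1, 1]]  ->  [[-87, -68], [32, 25]]
... * rho(a^-1) = [[4, 3], [1, 1]]  ->  [[-416, -329], [153, 121]]
... * rho(c^-1) = [[-19, -11], [7, 4]]  ->  [[5601, 3260], [-2060, -1199]]
... * rho(b) = [[-1, -2], [4, 7]]  ->  [[7439, 11618], [-2736, -4273]]
... * rho(b) = [[-1, -2], [4, 7]]  ->  [[39033, 66448], [-14356, -24439]]
... * rho(b) = [[-1, -2], [4, 7]]  ->  [[226759, 387070], [-83400, -142361]]
... * rho(c) = [[4, 11], [-7, -19]]  ->  [[-1802454, -4859981], [662927, 1787459]]
... * rho(c) = [[4, 11], [-7, -19]]  ->  [[26810051, 72512645], [-9860505, -26669524]]
... * rho(a) = [[1, -3], [-1, 4]]  ->  [[-45702594, 209620427], [16809019, -77096581]]
... * rho(b) = [[-1, -2], [4, 7]]  ->  [[884184302, 1558748177], [-325195343, -573294105]]
... * rho(b) = [[-1, -2], [4, 7]]  ->  [[5350808406, 9142868635], [-1967981077, -3362668049]]
... * rho(b) = [[-1, -2], [4, 7]]  ->  [[31220666134, 53298463633], [-11482691119, -19602714189]]
... * rho(a^-1) = [[4, 3], [1, 1]]  ->  [[178181128169, 146960462035], [-65533478665, -54050787546]]
... * rho(b) = [[-1, -2], [4, 7]]  ->  [[409660719971, 672360977907], [-150669671519, -247288555492]]
... * rho(a) = [[1, -3], [-1, 4]]  ->  [[-262700257936, 1460461751715], [96618883973, -537145207411]]
... * rho(c) = [[4, 11], [-7, -19]]  ->  [[-11274033293749, -30638476119881], [4146491987769, 11268566664512]]
... * rho(b^-1) = [[7, 2], [-4, -1]]  ->  [[43635671423281, 8090409532383], [-16048822743665, -2975582688974]]
tr = 43635671423281 + -2975582688974 = 40660088734307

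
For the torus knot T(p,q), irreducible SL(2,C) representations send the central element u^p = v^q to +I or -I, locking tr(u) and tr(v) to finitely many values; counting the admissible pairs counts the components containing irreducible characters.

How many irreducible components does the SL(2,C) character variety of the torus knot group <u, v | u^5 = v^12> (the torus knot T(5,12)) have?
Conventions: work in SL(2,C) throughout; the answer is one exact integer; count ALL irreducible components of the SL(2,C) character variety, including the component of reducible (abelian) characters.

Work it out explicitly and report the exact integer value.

Gamma = < u, v | u^5 = v^12 > (torus knot T(5,12)); the central element u^5 = v^12 acts as +I or -I in any irreducible SL(2,C) representation.
This locks tr(u) to 2*cos(pi*alpha/5), alpha in 1..4, and tr(v) to 2*cos(pi*beta/12), beta in 1..11, on each component of irreducible characters.
u^5 = (-1)^alpha I and v^12 = (-1)^beta I must agree, so alpha and beta have equal parity.
Enumerate parity-matched pairs: 2*6 odd-odd plus 2*5 even-even gives 22.
Total: 22 irreducible-character components + 1 reducible (abelian) component = 23.

23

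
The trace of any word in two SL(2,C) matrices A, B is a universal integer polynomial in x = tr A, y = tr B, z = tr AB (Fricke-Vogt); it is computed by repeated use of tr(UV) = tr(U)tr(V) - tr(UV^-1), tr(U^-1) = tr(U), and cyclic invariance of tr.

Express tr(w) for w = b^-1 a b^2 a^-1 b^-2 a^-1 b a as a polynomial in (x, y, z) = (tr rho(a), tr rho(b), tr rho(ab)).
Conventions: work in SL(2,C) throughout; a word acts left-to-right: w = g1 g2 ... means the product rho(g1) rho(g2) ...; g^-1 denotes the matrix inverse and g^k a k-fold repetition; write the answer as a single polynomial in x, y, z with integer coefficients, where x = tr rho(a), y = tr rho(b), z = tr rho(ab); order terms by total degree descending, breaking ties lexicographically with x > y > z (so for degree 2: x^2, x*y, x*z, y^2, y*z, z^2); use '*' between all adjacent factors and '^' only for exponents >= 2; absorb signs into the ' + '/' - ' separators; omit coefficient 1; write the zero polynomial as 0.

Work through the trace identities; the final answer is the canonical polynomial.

x^2*y^4*z^2 - 2*x^3*y^3*z - 2*x*y^5*z - 2*x*y^3*z^3 + x^4*y^2 + 2*x^2*y^4 + 3*x^2*y^2*z^2 + y^6 + 2*y^4*z^2 + y^2*z^4 - x^3*y*z + 5*x*y^3*z - x*y*z^3 - 6*x^2*y^2 - 6*y^4 - 6*y^2*z^2 + 3*x*y*z + x^2 + 9*y^2 + z^2 - 2

reduce: tr(a^2 b) = tr(a)*tr(b a) - tr(b)   [square of a] = x*z - y
reduce: tr(a^2) = tr(a)*tr(a) - tr(1)   [square of a] = x^2 - 2
tr(a^2 b^2) = tr(b)*tr(a^2 b) - tr(a^2)   [square of b] = x*y*z - x^2 - y^2 + 2
tr(b a^2 b^2) = tr(b)*tr(a^2 b^2) - tr(a^2 b)   [square of b] = x*y^2*z - x^2*y - y^3 - x*z + 3*y
so tr(a b a b) = tr(a b)*tr(a b) - tr(1)   [split at a repeated a] = z^2 - 2
tr(b^2 a b a) = tr(b)*tr(a b a b) - tr(a b a)   [square of b] = y*z^2 - x*z - y
tr(a b^2) = tr(b)*tr(a b) - tr(a)   [square of b] = y*z - x
so tr(b^2 a b) = tr(b)*tr(a b^2) - tr(a b)   [square of b] = y^2*z - x*y - z
so tr(b a b a^2 b) = tr(a)*tr(b^2 a b a) - tr(b^2 a b)   [square of a] = x*y*z^2 - x^2*z - y^2*z + z
tr(b a b a^2) = tr(a)*tr(b a b a) - tr(b a b)   [square of a] = x*z^2 - y*z - x
tr(b a b a^2 b^2) = tr(b)*tr(b a b a^2 b) - tr(b a b a^2)   [square of b] = x*y^2*z^2 - x^2*y*z - y^3*z - x*z^2 + 2*y*z + x
reduce: tr(a b a b a b) = tr(b a b a)*tr(b a) - tr(a b)   [split at a repeated b] = z^3 - 3*z
so tr(b^2 a b a b a) = tr(b)*tr(a b a b a b) - tr(a b a b a)   [square of b] = y*z^3 - x*z^2 - 2*y*z + x
tr(b^2 a b a b) = tr(b)*tr(b a b a b) - tr(b a b a)   [square of b] = y^2*z^2 - x*y*z - y^2 - z^2 + 2
reduce: tr(b a b a^2 b^2 a) = tr(a)*tr(b^2 a b a b a) - tr(b^2 a b a b)   [square of a] = x*y*z^3 - x^2*z^2 - y^2*z^2 - x*y*z + x^2 + y^2 + z^2 - 2
so tr(a b a^2 b^2 a^-1 b) = tr(b a b a^2 b^2)*tr(a) - tr(b a b a^2 b^2 a)   [inverse elimination on a] = x^2*y^2*z^2 - x^3*y*z - x*y^3*z - x*y*z^3 + y^2*z^2 + 3*x*y*z - y^2 - z^2 + 2
tr(a b^2 a^-1 b^-1 a b a) = tr(a b a^2 b^2 a^-1)*tr(b) - tr(a b a^2 b^2 a^-1 b)   [inverse elimination on b] = -x^2*y^2*z^2 + x^3*y*z + 2*x*y^3*z + x*y*z^3 - x^2*y^2 - y^4 - y^2*z^2 - 4*x*y*z + 4*y^2 + z^2 - 2
reduce: tr(b a b a b a b^2) = tr(b)*tr(a b a b a b^2) - tr(a b a b a b)   [square of b] = y^2*z^3 - x*y*z^2 - 2*y^2*z - z^3 + x*y + 3*z
tr(a b a b a b a b) = tr(b a)*tr(b a b a b a) - tr(b^-1 a^-1 b^-1 a^-1)   [split at a repeated b] = z^4 - 4*z^2 + 2
tr(a b a b a b a) = tr(a)*tr(b a b a b a) - tr(b a b a b)   [square of a] = x*z^3 - y*z^2 - 2*x*z + y
so tr(b a b a b a b^2 a) = tr(b)*tr(a b a b a b a b) - tr(a b a b a b a)   [square of b] = y*z^4 - x*z^3 - 3*y*z^2 + 2*x*z + y
tr(a b a b a b^2 a^-1 b) = tr(b a b a b a b^2)*tr(a) - tr(b a b a b a b^2 a)   [inverse elimination on a] = x*y^2*z^3 - x^2*y*z^2 - y*z^4 - 2*x*y^2*z + x^2*y + 3*y*z^2 + x*z - y
tr(a b^2 a^-1 b^-1 a b a b) = tr(a b a b a b^2 a^-1)*tr(b) - tr(a b a b a b^2 a^-1 b)   [inverse elimination on b] = -x*y^2*z^3 + x^2*y*z^2 + y^3*z^2 + y*z^4 + x*y^2*z - x^2*y - y^3 - 4*y*z^2 - x*z + 3*y
so tr(b a b^-1 a b^2 a^-1 b^-1 a) = tr(a b^2 a^-1 b^-1 a b a)*tr(b) - tr(a b^2 a^-1 b^-1 a b a b)   [inverse elimination on b] = -x^2*y^3*z^2 + x^3*y^2*z + 2*x*y^4*z + 2*x*y^2*z^3 - x^2*y^3 - x^2*y*z^2 - y^5 - 2*y^3*z^2 - y*z^4 - 5*x*y^2*z + x^2*y + 5*y^3 + 5*y*z^2 + x*z - 5*y
reduce: tr(a^-1 b a b^-1 a b^2 a^-1 b^-1) = tr(b a b^-1 a b^2 a^-1 b^-1)*tr(a) - tr(b a b^-1 a b^2 a^-1 b^-1 a)   [inverse elimination on a] = x^2*y^3*z^2 - x^3*y^2*z - 2*x*y^4*z - 2*x*y^2*z^3 + x^2*y^3 + x^2*y*z^2 + y^5 + 2*y^3*z^2 + y*z^4 + 5*x*y^2*z - x^2*y - 5*y^3 - 5*y*z^2 + 5*y
reduce: tr(a b^2 a^-1 b a) = tr(b a^2 b^2)*tr(a) - tr(b a^2 b^2 a)   [inverse elimination on a] = x^2*y^2*z - x^3*y - x*y^3 - x*y*z^2 + y^2*z + 3*x*y - z
reduce: tr(a b^2 a^-1 b a b) = tr(b a b a b^2)*tr(a) - tr(b a b a b^2 a)   [inverse elimination on a] = x*y^2*z^2 - x^2*y*z - y*z^3 - x*y^2 + 2*y*z + x
tr(b a b^-1 a b^2 a^-1) = tr(a b^2 a^-1 b a)*tr(b) - tr(a b^2 a^-1 b a b)   [inverse elimination on b] = x^2*y^3*z - x^3*y^2 - x*y^4 - 2*x*y^2*z^2 + x^2*y*z + y^3*z + y*z^3 + 4*x*y^2 - 3*y*z - x
reduce: tr(b a b^-1 a b^2) = tr(a b^3 a)*tr(b) - tr(a b^3 a b)   [inverse elimination on b] = x*y^3*z - x^2*y^2 - y^4 - y^2*z^2 + 4*y^2 + z^2 - 2
tr(a^-1 b a b^-1 a b^2 a^-1) = tr(b a b^-1 a b^2 a^-1)*tr(a) - tr(b a b^-1 a b^2)   [inverse elimination on a] = x^3*y^3*z - x^4*y^2 - x^2*y^4 - 2*x^2*y^2*z^2 + x^3*y*z + x*y*z^3 + 5*x^2*y^2 + y^4 + y^2*z^2 - 3*x*y*z - x^2 - 4*y^2 - z^2 + 2
reduce: tr(b^-1 a b^2 a^-1 b^-2 a^-1 b a) = tr(a^-1 b a b^-1 a b^2 a^-1 b^-1)*tr(b) - tr(a^-1 b a b^-1 a b^2 a^-1)   [inverse elimination on b] = x^2*y^4*z^2 - 2*x^3*y^3*z - 2*x*y^5*z - 2*x*y^3*z^3 + x^4*y^2 + 2*x^2*y^4 + 3*x^2*y^2*z^2 + y^6 + 2*y^4*z^2 + y^2*z^4 - x^3*y*z + 5*x*y^3*z - x*y*z^3 - 6*x^2*y^2 - 6*y^4 - 6*y^2*z^2 + 3*x*y*z + x^2 + 9*y^2 + z^2 - 2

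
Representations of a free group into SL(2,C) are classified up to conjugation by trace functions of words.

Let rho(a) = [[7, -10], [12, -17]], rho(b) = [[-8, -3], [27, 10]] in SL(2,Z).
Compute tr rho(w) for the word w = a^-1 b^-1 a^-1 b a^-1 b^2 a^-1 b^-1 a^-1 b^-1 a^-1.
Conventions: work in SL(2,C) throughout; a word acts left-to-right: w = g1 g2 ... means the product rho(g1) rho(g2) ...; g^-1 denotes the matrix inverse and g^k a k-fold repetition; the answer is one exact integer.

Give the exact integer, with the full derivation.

rho(a^-1) = [[-17, 10], [-12, 7]]
... * rho(b^-1) = [[10, 3], [-27, -8]]  ->  [[-440, -131], [-309, -92]]
... * rho(a^-1) = [[-17, 10], [-12, 7]]  ->  [[9052, -5317], [6357, -3734]]
... * rho(b) = [[-8, -3], [27, 10]]  ->  [[-215975, -80326], [-151674, -56411]]
... * rho(a^-1) = [[-17, 10], [-12, 7]]  ->  [[4635487, -2722032], [3255390, -1911617]]
... * rho(b) = [[-8, -3], [27, 10]]  ->  [[-110578760, -41126781], [-77656779, -28882340]]
... * rho(b) = [[-8, -3], [27, 10]]  ->  [[-225793007, -79531530], [-158568948, -55853063]]
... * rho(a^-1) = [[-17, 10], [-12, 7]]  ->  [[4792859479, -2814650780], [3365908872, -1976660921]]
... * rho(b^-1) = [[10, 3], [-27, -8]]  ->  [[123924165850, 36895784677], [87028933587, 25911013984]]
... * rho(a^-1) = [[-17, 10], [-12, 7]]  ->  [[-2549460235574, 1497512151239], [-1790424038787, 1051666433758]]
... * rho(b^-1) = [[10, 3], [-27, -8]]  ->  [[-65927430439193, -19628477916634], [-46299234099336, -13784603586425]]
... * rho(a^-1) = [[-17, 10], [-12, 7]]  ->  [[1356308052465889, -796673649808368], [952502222725812, -559484566098335]]
tr = 1356308052465889 + -559484566098335 = 796823486367554

796823486367554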